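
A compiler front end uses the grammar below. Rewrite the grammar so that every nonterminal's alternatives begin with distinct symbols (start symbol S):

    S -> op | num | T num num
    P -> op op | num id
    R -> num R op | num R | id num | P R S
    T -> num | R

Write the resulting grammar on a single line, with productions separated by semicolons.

S -> op | num | T num num; P -> op op | num id; R -> id num | P R S | num R R'; T -> num | R; R' -> op | epsilon

R has alternatives sharing prefix 'num R': factor to R → num R R' with R' → op | ε.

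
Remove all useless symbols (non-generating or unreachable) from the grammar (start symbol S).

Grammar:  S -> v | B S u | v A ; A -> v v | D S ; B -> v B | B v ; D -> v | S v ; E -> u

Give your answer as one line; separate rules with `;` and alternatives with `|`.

S -> v | v A; A -> v v | D S; D -> v | S v

Generating nonterminals: {A, D, E, S}.
Reachable from S after that: {A, D, S}.
Removed useless symbols: {B, E} and every production mentioning them.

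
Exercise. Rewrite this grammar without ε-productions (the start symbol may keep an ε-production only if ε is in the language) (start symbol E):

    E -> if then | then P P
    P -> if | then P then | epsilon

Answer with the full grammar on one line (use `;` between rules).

E -> if then | then P P | then P | then; P -> if | then P then | then then

Nullable set = {P}.
ε ∉ L(G), so no ε-production is kept.
Expand every rule over subsets of its nullable positions: E → then P P gives then P P | then P | then. P → then P then gives then P then | then then.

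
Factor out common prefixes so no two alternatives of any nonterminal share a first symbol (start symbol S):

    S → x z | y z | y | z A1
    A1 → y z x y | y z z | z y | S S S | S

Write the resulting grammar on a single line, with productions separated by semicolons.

S → x z | z A1 | y S'; A1 → z y | y z A1' | S A1''; S' → z | ε; A1' → x y | z; A1'' → S S | ε

S has alternatives sharing prefix 'y': factor to S → y S' with S' → z | ε.
A1 has alternatives sharing prefix 'y z': factor to A1 → y z A1' with A1' → x y | z.
A1 has alternatives sharing prefix 'S': factor to A1 → S A1'' with A1'' → S S | ε.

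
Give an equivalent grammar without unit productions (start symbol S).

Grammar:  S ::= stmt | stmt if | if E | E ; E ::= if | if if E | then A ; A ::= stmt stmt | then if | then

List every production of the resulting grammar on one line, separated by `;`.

Unit pairs: S ⇒* {E}.
For every A with A ⇒* B via unit rules, add B's non-unit alternatives to A; then delete every rule of the form X → Y.

S ::= if | if if E | then A | stmt | stmt if | if E; E ::= if | if if E | then A; A ::= stmt stmt | then if | then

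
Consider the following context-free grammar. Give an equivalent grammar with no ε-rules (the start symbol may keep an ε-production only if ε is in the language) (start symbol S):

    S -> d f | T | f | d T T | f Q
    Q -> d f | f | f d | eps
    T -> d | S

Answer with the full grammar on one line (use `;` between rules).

Nullable nonterminals: {Q}.
ε ∉ L(G), so no ε-production is kept.

S -> d f | T | f | d T T | f Q; Q -> d f | f | f d; T -> d | S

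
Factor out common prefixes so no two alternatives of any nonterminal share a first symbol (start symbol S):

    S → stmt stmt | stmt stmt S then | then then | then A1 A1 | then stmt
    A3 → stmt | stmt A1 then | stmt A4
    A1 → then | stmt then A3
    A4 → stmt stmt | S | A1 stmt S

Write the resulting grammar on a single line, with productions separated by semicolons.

S → then S' | stmt stmt S''; A3 → stmt A3'; A1 → then | stmt then A3; A4 → stmt stmt | S | A1 stmt S; S' → then | A1 A1 | stmt; S'' → ε | S then; A3' → ε | A1 then | A4

S has alternatives sharing prefix 'then': factor to S → then S' with S' → then | A1 A1 | stmt.
S has alternatives sharing prefix 'stmt stmt': factor to S → stmt stmt S'' with S'' → ε | S then.
A3 has alternatives sharing prefix 'stmt': factor to A3 → stmt A3' with A3' → ε | A1 then | A4.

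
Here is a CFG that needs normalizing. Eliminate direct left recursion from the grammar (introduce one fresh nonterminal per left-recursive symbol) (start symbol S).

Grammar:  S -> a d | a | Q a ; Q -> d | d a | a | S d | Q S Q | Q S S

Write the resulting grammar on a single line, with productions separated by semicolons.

Directly left-recursive nonterminal: Q.
For Q: α = {S Q, S S}, β = {d, d a, a, S d}. Rewrite as Q → β Q' and Q' → α Q' | ε.

S -> a d | a | Q a; Q -> d Q' | d a Q' | a Q' | S d Q'; Q' -> S Q Q' | S S Q' | eps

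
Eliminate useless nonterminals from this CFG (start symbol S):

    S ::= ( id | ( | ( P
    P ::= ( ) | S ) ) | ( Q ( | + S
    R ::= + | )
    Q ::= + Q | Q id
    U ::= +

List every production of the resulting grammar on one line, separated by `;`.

S ::= ( id | ( | ( P; P ::= ( ) | S ) ) | + S

Generating nonterminals: {P, R, S, U}.
Reachable from S after that: {P, S}.
Removed useless symbols: {Q, R, U} and every production mentioning them.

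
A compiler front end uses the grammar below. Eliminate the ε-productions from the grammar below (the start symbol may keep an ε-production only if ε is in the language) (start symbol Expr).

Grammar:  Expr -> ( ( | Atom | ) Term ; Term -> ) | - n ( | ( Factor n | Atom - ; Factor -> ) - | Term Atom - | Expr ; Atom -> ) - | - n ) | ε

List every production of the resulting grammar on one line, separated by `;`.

Nullable nonterminals: {Atom, Expr, Factor}.
ε ∈ L(G) since Expr is nullable, so keep Expr → ε.
For each production, add variants omitting each subset of nullable occurrences: Term → ( Factor n gives ( Factor n | ( n. Term → Atom - gives Atom - | -. Factor → Term Atom - gives Term Atom - | Term -.

Expr -> ( ( | Atom | ) Term | ε; Term -> ) | - n ( | ( Factor n | ( n | Atom - | -; Factor -> ) - | Term Atom - | Term - | Expr; Atom -> ) - | - n )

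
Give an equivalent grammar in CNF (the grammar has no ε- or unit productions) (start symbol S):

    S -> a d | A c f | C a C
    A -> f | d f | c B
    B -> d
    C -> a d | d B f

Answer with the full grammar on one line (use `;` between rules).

S -> X1 X2 | A Y1 | C Y2; A -> f | X2 X4 | X3 B; B -> d; C -> X1 X2 | X2 Y3; X1 -> a; X2 -> d; X3 -> c; X4 -> f; Y1 -> X3 X4; Y2 -> X1 C; Y3 -> B X4

Introduce a nonterminal for each terminal appearing in a rule of length ≥ 2: X1 → a, X2 → d, X3 → c, X4 → f.
Binarize each right-hand side of length ≥ 3 by chaining fresh nonterminals (Y1, Y2, …): affected rules were S → A X3 X4; S → C X1 C; C → X2 B X4.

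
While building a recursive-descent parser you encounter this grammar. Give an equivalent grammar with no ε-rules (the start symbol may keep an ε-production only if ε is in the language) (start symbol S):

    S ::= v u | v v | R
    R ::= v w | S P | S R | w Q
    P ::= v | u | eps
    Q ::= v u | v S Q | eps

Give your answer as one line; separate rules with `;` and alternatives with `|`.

S ::= v u | v v | R; R ::= v w | S P | S | S R | w Q | w; P ::= v | u; Q ::= v u | v S Q | v S

The nullable symbols are {P, Q}.
ε ∉ L(G), so no ε-production is kept.
Expand every rule over subsets of its nullable positions: R → S P gives S P | S. R → w Q gives w Q | w. Q → v S Q gives v S Q | v S.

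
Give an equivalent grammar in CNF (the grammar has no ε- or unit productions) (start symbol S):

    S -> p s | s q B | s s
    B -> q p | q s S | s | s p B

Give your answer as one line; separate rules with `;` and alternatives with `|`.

S -> X1 X2 | X2 Y1 | X2 X2; B -> X3 X1 | X3 Y2 | s | X2 Y3; X1 -> p; X2 -> s; X3 -> q; Y1 -> X3 B; Y2 -> X2 S; Y3 -> X1 B

Introduce a nonterminal for each terminal appearing in a rule of length ≥ 2: X1 → p, X2 → s, X3 → q.
Binarize each right-hand side of length ≥ 3 by chaining fresh nonterminals (Y1, Y2, …): affected rules were S → X2 X3 B; B → X3 X2 S; B → X2 X1 B.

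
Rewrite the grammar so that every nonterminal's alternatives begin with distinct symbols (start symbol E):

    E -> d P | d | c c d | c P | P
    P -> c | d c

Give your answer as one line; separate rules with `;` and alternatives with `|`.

E -> P | d E' | c E''; P -> c | d c; E' -> P | ε; E'' -> c d | P

E has alternatives sharing prefix 'd': factor to E → d E' with E' → P | ε.
E has alternatives sharing prefix 'c': factor to E → c E'' with E'' → c d | P.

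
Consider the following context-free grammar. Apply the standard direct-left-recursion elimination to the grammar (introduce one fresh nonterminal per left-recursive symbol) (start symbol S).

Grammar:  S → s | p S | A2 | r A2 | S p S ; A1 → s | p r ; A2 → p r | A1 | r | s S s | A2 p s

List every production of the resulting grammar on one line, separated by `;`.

S → s S' | p S S' | A2 S' | r A2 S'; A1 → s | p r; A2 → p r A2' | A1 A2' | r A2' | s S s A2'; S' → p S S' | ε; A2' → p s A2' | ε

Directly left-recursive nonterminals: S, A2.
For S: α = {p S}, β = {s, p S, A2, r A2}. Rewrite as S → β S' and S' → α S' | ε.
For A2: α = {p s}, β = {p r, A1, r, s S s}. Rewrite as A2 → β A2' and A2' → α A2' | ε.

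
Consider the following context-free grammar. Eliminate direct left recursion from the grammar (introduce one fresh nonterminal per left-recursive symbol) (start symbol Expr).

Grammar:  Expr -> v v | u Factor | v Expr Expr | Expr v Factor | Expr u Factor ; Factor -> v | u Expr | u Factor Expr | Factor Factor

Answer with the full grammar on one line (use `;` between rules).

Expr -> v v Expr1 | u Factor Expr1 | v Expr Expr Expr1; Factor -> v Factor1 | u Expr Factor1 | u Factor Expr Factor1; Expr1 -> v Factor Expr1 | u Factor Expr1 | ε; Factor1 -> Factor Factor1 | ε

Directly left-recursive nonterminals: Expr, Factor.
For Expr: α = {v Factor, u Factor}, β = {v v, u Factor, v Expr Expr}. Rewrite as Expr → β Expr1 and Expr1 → α Expr1 | ε.
For Factor: α = {Factor}, β = {v, u Expr, u Factor Expr}. Rewrite as Factor → β Factor1 and Factor1 → α Factor1 | ε.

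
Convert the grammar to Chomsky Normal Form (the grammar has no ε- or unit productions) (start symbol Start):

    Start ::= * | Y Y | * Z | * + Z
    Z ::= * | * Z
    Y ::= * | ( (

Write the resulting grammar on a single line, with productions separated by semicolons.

Introduce a nonterminal for each terminal appearing in a rule of length ≥ 2: X1 → *, X2 → +, X3 → (.
Binarize each right-hand side of length ≥ 3 by chaining fresh nonterminals (Y1, Y2, …): affected rules were Start → X1 X2 Z.

Start ::= * | Y Y | X1 Z | X1 Y1; Z ::= * | X1 Z; Y ::= * | X3 X3; X1 ::= *; X2 ::= +; X3 ::= (; Y1 ::= X2 Z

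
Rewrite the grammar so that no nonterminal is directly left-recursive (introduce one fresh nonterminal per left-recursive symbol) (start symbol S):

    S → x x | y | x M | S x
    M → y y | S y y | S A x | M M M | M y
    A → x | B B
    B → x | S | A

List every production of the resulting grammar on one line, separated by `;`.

S, M are directly left-recursive.
For S: α = {x}, β = {x x, y, x M}. Rewrite as S → β S' and S' → α S' | ε.
For M: α = {M M, y}, β = {y y, S y y, S A x}. Rewrite as M → β M' and M' → α M' | ε.

S → x x S' | y S' | x M S'; M → y y M' | S y y M' | S A x M'; A → x | B B; B → x | S | A; S' → x S' | ε; M' → M M M' | y M' | ε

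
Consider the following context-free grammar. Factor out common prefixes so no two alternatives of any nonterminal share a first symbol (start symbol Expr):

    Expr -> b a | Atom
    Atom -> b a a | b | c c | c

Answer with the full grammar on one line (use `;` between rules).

Atom has alternatives sharing prefix 'b': factor to Atom → b Atom1 with Atom1 → a a | ε.
Atom has alternatives sharing prefix 'c': factor to Atom → c Atom2 with Atom2 → c | ε.

Expr -> b a | Atom; Atom -> b Atom1 | c Atom2; Atom1 -> a a | ε; Atom2 -> c | ε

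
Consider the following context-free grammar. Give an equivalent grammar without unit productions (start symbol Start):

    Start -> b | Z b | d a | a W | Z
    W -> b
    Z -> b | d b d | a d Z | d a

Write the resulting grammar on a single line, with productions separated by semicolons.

Start -> b | d b d | a d Z | d a | Z b | a W; W -> b; Z -> b | d b d | a d Z | d a

Unit pairs: Start ⇒* {Z}.
Replace each nonterminal's rules with the union of the non-unit rules of every nonterminal it unit-derives.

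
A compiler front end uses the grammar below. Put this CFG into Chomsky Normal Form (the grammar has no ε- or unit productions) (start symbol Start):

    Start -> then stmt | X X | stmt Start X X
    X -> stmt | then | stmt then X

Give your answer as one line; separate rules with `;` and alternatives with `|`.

Start -> X1 X2 | X X | X2 Y1; X -> stmt | then | X2 Y3; X1 -> then; X2 -> stmt; Y1 -> Start Y2; Y2 -> X X; Y3 -> X1 X

Introduce a nonterminal for each terminal appearing in a rule of length ≥ 2: X1 → then, X2 → stmt.
Binarize each right-hand side of length ≥ 3 by chaining fresh nonterminals (Y1, Y2, …): affected rules were Start → X2 Start X X; X → X2 X1 X.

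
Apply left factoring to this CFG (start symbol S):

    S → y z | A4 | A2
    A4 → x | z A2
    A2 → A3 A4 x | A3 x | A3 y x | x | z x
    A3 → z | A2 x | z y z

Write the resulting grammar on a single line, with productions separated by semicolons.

S → y z | A4 | A2; A4 → x | z A2; A2 → x | z x | A3 A2'; A3 → A2 x | z A3'; A2' → A4 x | x | y x; A3' → ε | y z

A2 has alternatives sharing prefix 'A3': factor to A2 → A3 A2' with A2' → A4 x | x | y x.
A3 has alternatives sharing prefix 'z': factor to A3 → z A3' with A3' → ε | y z.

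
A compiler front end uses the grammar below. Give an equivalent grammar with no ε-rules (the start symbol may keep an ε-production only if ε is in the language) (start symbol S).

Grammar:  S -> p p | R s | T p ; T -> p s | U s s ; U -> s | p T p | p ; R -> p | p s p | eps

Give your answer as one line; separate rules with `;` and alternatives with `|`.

Nullable nonterminals: {R}.
ε ∉ L(G), so no ε-production is kept.
Expand every rule over subsets of its nullable positions: S → R s gives R s | s.

S -> p p | R s | s | T p; T -> p s | U s s; U -> s | p T p | p; R -> p | p s p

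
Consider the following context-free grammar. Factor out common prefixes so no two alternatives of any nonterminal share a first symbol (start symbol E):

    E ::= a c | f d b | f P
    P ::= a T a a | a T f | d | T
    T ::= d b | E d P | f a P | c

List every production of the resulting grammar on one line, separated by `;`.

E ::= a c | f E'; P ::= d | T | a T P'; T ::= d b | E d P | f a P | c; E' ::= d b | P; P' ::= a a | f

E has alternatives sharing prefix 'f': factor to E → f E' with E' → d b | P.
P has alternatives sharing prefix 'a T': factor to P → a T P' with P' → a a | f.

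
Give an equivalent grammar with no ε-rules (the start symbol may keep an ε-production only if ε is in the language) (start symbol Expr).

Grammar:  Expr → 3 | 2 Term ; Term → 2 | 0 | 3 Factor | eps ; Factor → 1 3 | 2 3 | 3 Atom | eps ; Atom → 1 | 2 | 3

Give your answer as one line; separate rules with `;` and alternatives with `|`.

Nullable set = {Factor, Term}.
ε ∉ L(G), so no ε-production is kept.
For each production, add variants omitting each subset of nullable occurrences: Expr → 2 Term gives 2 Term | 2. Term → 3 Factor gives 3 Factor | 3.

Expr → 3 | 2 Term | 2; Term → 2 | 0 | 3 Factor | 3; Factor → 1 3 | 2 3 | 3 Atom; Atom → 1 | 2 | 3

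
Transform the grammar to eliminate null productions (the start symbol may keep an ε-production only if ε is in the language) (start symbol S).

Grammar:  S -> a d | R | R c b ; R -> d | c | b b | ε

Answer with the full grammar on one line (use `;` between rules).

S -> a d | R | R c b | c b | ε; R -> d | c | b b

The nullable symbols are {R, S}.
ε ∈ L(G) since S is nullable, so keep S → ε.
For each production, add variants omitting each subset of nullable occurrences: S → R c b gives R c b | c b.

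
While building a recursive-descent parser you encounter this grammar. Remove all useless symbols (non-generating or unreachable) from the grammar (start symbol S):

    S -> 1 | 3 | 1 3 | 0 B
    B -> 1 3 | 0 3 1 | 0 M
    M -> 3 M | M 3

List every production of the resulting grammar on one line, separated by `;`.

S -> 1 | 3 | 1 3 | 0 B; B -> 1 3 | 0 3 1

Generating nonterminals: {B, S}.
Reachable from S after that: {B, S}.
Removed useless symbols: {M} and every production mentioning them.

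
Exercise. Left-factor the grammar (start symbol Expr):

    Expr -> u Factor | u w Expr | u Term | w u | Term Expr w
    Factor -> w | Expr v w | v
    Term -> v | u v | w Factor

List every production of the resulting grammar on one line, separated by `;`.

Expr has alternatives sharing prefix 'u': factor to Expr → u Expr1 with Expr1 → Factor | w Expr | Term.

Expr -> w u | Term Expr w | u Expr1; Factor -> w | Expr v w | v; Term -> v | u v | w Factor; Expr1 -> Factor | w Expr | Term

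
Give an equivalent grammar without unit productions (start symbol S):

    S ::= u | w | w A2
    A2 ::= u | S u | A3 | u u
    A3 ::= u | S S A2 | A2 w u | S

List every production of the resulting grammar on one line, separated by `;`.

S ::= u | w | w A2; A2 ::= u | S u | u u | w | w A2 | S S A2 | A2 w u; A3 ::= u | w | w A2 | S S A2 | A2 w u

Unit pairs: A2 ⇒* {A3, S}; A3 ⇒* {S}.
For every A with A ⇒* B via unit rules, add B's non-unit alternatives to A; then delete every rule of the form X → Y.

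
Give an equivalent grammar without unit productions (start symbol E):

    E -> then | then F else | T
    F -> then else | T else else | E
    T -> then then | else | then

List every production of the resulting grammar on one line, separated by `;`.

E -> then | then F else | then then | else; F -> then | then F else | then else | T else else | then then | else; T -> then then | else | then

Unit pairs: E ⇒* {T}; F ⇒* {E, T}.
For every A with A ⇒* B via unit rules, add B's non-unit alternatives to A; then delete every rule of the form X → Y.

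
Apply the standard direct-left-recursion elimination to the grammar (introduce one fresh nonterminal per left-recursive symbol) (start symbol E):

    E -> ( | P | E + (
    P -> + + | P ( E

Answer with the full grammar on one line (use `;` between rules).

Left recursion appears on E, P.
For E: α = {+ (}, β = {(, P}. Rewrite as E → β E' and E' → α E' | ε.
For P: α = {( E}, β = {+ +}. Rewrite as P → β P' and P' → α P' | ε.

E -> ( E' | P E'; P -> + + P'; E' -> + ( E' | ε; P' -> ( E P' | ε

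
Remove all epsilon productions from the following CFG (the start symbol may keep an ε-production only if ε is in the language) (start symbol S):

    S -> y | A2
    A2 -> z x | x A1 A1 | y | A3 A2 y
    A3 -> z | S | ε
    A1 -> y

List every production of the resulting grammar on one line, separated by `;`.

S -> y | A2; A2 -> z x | x A1 A1 | y | A3 A2 y | A2 y; A3 -> z | S; A1 -> y

Nullable nonterminals: {A3}.
ε ∉ L(G), so no ε-production is kept.
Expand every rule over subsets of its nullable positions: A2 → A3 A2 y gives A3 A2 y | A2 y.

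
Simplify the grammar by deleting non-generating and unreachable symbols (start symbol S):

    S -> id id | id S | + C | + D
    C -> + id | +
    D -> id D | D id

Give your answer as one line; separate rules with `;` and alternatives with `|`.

Generating nonterminals: {C, S}.
Reachable from S after that: {C, S}.
Removed useless symbols: {D} and every production mentioning them.

S -> id id | id S | + C; C -> + id | +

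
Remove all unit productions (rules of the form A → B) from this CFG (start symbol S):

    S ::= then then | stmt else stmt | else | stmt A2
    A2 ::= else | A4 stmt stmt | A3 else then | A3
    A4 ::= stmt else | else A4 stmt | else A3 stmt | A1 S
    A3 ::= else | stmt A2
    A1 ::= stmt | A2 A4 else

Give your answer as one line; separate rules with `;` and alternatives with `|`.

S ::= then then | stmt else stmt | else | stmt A2; A2 ::= else | A4 stmt stmt | A3 else then | stmt A2; A4 ::= stmt else | else A4 stmt | else A3 stmt | A1 S; A3 ::= else | stmt A2; A1 ::= stmt | A2 A4 else

Unit pairs: A2 ⇒* {A3}.
Replace each nonterminal's rules with the union of the non-unit rules of every nonterminal it unit-derives.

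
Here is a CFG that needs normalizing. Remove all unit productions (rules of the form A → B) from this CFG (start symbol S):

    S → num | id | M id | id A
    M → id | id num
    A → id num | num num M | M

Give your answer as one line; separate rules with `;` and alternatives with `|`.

S → num | id | M id | id A; M → id | id num; A → id num | num num M | id

Unit pairs: A ⇒* {M}.
For each unit pair (A, B), copy every non-unit production of B to A, then drop all unit productions.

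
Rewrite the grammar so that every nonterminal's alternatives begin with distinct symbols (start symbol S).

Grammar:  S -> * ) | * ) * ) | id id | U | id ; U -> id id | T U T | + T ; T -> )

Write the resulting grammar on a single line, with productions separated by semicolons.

S has alternatives sharing prefix '* )': factor to S → * ) S' with S' → ε | * ).
S has alternatives sharing prefix 'id': factor to S → id S'' with S'' → id | ε.

S -> U | * ) S' | id S''; U -> id id | T U T | + T; T -> ); S' -> ε | * ); S'' -> id | ε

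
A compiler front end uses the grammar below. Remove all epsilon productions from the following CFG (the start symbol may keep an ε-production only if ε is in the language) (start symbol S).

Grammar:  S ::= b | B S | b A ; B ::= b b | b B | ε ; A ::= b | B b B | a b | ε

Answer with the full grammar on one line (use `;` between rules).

Nullable set = {A, B}.
ε ∉ L(G), so no ε-production is kept.
For each production, add variants omitting each subset of nullable occurrences: B → b B gives b B | b. A → B b B gives B b B | B b | b B.

S ::= b | B S | b A; B ::= b b | b B | b; A ::= b | B b B | B b | b B | a b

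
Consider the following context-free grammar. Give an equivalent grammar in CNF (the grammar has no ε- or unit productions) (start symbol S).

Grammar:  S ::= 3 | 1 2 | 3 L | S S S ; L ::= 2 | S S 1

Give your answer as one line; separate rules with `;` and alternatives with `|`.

Introduce a nonterminal for each terminal appearing in a rule of length ≥ 2: X1 → 1, X2 → 2, X3 → 3.
Binarize each right-hand side of length ≥ 3 by chaining fresh nonterminals (Y1, Y2, …): affected rules were S → S S S; L → S S X1.

S ::= 3 | X1 X2 | X3 L | S Y1; L ::= 2 | S Y2; X1 ::= 1; X2 ::= 2; X3 ::= 3; Y1 ::= S S; Y2 ::= S X1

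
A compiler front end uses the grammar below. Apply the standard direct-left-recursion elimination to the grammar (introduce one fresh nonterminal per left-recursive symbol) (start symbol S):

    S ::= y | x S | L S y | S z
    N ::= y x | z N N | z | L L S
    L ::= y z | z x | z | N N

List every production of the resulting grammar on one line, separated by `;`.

S ::= y S' | x S S' | L S y S'; N ::= y x | z N N | z | L L S; L ::= y z | z x | z | N N; S' ::= z S' | ε

S is directly left-recursive.
For S: α = {z}, β = {y, x S, L S y}. Rewrite as S → β S' and S' → α S' | ε.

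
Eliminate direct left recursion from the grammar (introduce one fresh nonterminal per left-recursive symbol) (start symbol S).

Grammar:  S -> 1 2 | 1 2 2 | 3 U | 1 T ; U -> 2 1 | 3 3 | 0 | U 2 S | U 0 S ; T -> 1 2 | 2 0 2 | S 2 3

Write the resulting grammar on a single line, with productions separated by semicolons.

S -> 1 2 | 1 2 2 | 3 U | 1 T; U -> 2 1 U' | 3 3 U' | 0 U'; T -> 1 2 | 2 0 2 | S 2 3; U' -> 2 S U' | 0 S U' | ε

U is directly left-recursive.
For U: α = {2 S, 0 S}, β = {2 1, 3 3, 0}. Rewrite as U → β U' and U' → α U' | ε.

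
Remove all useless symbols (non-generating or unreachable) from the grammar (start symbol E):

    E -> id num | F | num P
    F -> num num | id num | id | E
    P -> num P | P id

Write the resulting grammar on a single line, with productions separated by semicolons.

Generating nonterminals: {E, F}.
Reachable from E after that: {E, F}.
Removed useless symbols: {P} and every production mentioning them.

E -> id num | F; F -> num num | id num | id | E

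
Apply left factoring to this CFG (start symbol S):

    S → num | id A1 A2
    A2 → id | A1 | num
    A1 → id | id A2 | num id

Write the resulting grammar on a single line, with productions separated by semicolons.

A1 has alternatives sharing prefix 'id': factor to A1 → id A1' with A1' → ε | A2.

S → num | id A1 A2; A2 → id | A1 | num; A1 → num id | id A1'; A1' → epsilon | A2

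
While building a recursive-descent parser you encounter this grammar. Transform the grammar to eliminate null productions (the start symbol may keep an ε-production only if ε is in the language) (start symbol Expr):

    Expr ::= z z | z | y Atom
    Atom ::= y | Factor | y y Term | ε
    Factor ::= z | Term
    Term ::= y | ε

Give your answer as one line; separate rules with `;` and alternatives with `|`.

Expr ::= z z | z | y Atom | y; Atom ::= y | Factor | y y Term | y y; Factor ::= z | Term; Term ::= y

Nullable nonterminals: {Atom, Factor, Term}.
ε ∉ L(G), so no ε-production is kept.
Expand every rule over subsets of its nullable positions: Expr → y Atom gives y Atom | y. Atom → y y Term gives y y Term | y y.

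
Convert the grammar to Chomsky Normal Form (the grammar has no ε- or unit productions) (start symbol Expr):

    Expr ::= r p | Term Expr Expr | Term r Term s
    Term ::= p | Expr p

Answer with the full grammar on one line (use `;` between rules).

Expr ::= X1 X2 | Term Y1 | Term Y2; Term ::= p | Expr X2; X1 ::= r; X2 ::= p; X3 ::= s; Y1 ::= Expr Expr; Y2 ::= X1 Y3; Y3 ::= Term X3

Introduce a nonterminal for each terminal appearing in a rule of length ≥ 2: X1 → r, X2 → p, X3 → s.
Binarize each right-hand side of length ≥ 3 by chaining fresh nonterminals (Y1, Y2, …): affected rules were Expr → Term Expr Expr; Expr → Term X1 Term X3.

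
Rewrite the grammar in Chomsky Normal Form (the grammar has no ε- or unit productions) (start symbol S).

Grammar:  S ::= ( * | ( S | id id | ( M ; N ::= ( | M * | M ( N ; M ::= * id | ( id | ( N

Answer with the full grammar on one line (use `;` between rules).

S ::= X1 X2 | X1 S | X3 X3 | X1 M; N ::= ( | M X2 | M Y1; M ::= X2 X3 | X1 X3 | X1 N; X1 ::= (; X2 ::= *; X3 ::= id; Y1 ::= X1 N

Introduce a nonterminal for each terminal appearing in a rule of length ≥ 2: X1 → (, X2 → *, X3 → id.
Binarize each right-hand side of length ≥ 3 by chaining fresh nonterminals (Y1, Y2, …): affected rules were N → M X1 N.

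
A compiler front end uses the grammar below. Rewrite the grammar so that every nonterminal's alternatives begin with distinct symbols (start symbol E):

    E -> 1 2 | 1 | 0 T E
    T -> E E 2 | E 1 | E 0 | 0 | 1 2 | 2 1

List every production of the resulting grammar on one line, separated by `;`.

E -> 0 T E | 1 E'; T -> 0 | 1 2 | 2 1 | E T'; E' -> 2 | ε; T' -> E 2 | 1 | 0

E has alternatives sharing prefix '1': factor to E → 1 E' with E' → 2 | ε.
T has alternatives sharing prefix 'E': factor to T → E T' with T' → E 2 | 1 | 0.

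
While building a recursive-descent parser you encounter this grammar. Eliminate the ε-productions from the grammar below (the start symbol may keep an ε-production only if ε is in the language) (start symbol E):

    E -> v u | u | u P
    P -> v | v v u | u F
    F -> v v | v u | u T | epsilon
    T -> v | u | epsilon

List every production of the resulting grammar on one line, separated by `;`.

Nullable nonterminals: {F, T}.
ε ∉ L(G), so no ε-production is kept.
For each production, add variants omitting each subset of nullable occurrences: P → u F gives u F | u. F → u T gives u T | u.

E -> v u | u | u P; P -> v | v v u | u F | u; F -> v v | v u | u T | u; T -> v | u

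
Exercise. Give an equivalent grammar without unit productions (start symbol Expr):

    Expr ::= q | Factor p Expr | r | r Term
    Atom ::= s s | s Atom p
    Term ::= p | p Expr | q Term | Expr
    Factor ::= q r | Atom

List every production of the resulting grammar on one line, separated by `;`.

Expr ::= q | Factor p Expr | r | r Term; Atom ::= s s | s Atom p; Term ::= p | p Expr | q Term | q | Factor p Expr | r | r Term; Factor ::= s s | s Atom p | q r

Unit pairs: Factor ⇒* {Atom}; Term ⇒* {Expr}.
For every A with A ⇒* B via unit rules, add B's non-unit alternatives to A; then delete every rule of the form X → Y.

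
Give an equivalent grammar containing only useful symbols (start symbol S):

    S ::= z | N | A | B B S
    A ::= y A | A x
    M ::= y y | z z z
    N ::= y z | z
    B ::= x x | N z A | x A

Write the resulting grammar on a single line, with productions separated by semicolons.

Generating nonterminals: {B, M, N, S}.
Reachable from S after that: {B, N, S}.
Removed useless symbols: {A, M} and every production mentioning them.

S ::= z | N | B B S; N ::= y z | z; B ::= x x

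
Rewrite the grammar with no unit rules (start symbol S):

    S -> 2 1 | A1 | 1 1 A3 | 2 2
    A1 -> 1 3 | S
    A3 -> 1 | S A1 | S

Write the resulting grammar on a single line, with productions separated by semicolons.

Unit pairs: A1 ⇒* {S}; A3 ⇒* {A1, S}; S ⇒* {A1}.
For every A with A ⇒* B via unit rules, add B's non-unit alternatives to A; then delete every rule of the form X → Y.

S -> 1 3 | 2 1 | 1 1 A3 | 2 2; A1 -> 1 3 | 2 1 | 1 1 A3 | 2 2; A3 -> 1 3 | 2 1 | 1 1 A3 | 2 2 | 1 | S A1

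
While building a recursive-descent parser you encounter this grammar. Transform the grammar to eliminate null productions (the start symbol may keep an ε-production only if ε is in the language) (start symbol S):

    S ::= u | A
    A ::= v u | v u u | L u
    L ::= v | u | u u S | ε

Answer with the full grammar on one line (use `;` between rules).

S ::= u | A; A ::= v u | v u u | L u | u; L ::= v | u | u u S

Nullable nonterminals: {L}.
ε ∉ L(G), so no ε-production is kept.
For each production, add variants omitting each subset of nullable occurrences: A → L u gives L u | u.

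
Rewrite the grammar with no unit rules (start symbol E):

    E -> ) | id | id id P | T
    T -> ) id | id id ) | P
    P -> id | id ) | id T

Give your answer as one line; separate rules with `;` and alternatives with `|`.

Unit pairs: E ⇒* {P, T}; T ⇒* {P}.
For each unit pair (A, B), copy every non-unit production of B to A, then drop all unit productions.

E -> ) | id | id id P | id ) | id T | ) id | id id ); T -> id | id ) | id T | ) id | id id ); P -> id | id ) | id T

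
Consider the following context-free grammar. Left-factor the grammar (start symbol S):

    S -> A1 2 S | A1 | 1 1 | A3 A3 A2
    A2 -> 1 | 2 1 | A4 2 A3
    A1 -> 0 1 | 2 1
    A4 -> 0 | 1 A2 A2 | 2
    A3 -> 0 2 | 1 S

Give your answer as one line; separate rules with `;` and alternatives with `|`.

S has alternatives sharing prefix 'A1': factor to S → A1 S' with S' → 2 S | ε.

S -> 1 1 | A3 A3 A2 | A1 S'; A2 -> 1 | 2 1 | A4 2 A3; A1 -> 0 1 | 2 1; A4 -> 0 | 1 A2 A2 | 2; A3 -> 0 2 | 1 S; S' -> 2 S | ε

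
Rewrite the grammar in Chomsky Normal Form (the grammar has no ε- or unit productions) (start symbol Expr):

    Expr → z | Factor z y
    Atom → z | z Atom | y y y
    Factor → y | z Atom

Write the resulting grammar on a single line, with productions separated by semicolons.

Expr → z | Factor Y1; Atom → z | X1 Atom | X2 Y2; Factor → y | X1 Atom; X1 → z; X2 → y; Y1 → X1 X2; Y2 → X2 X2

Introduce a nonterminal for each terminal appearing in a rule of length ≥ 2: X1 → z, X2 → y.
Binarize each right-hand side of length ≥ 3 by chaining fresh nonterminals (Y1, Y2, …): affected rules were Expr → Factor X1 X2; Atom → X2 X2 X2.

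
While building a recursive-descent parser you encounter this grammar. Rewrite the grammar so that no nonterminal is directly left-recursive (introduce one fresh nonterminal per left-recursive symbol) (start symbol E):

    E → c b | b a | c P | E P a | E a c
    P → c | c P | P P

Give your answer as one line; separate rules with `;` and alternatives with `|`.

Left recursion appears on E, P.
For E: α = {P a, a c}, β = {c b, b a, c P}. Rewrite as E → β E' and E' → α E' | ε.
For P: α = {P}, β = {c, c P}. Rewrite as P → β P' and P' → α P' | ε.

E → c b E' | b a E' | c P E'; P → c P' | c P P'; E' → P a E' | a c E' | ε; P' → P P' | ε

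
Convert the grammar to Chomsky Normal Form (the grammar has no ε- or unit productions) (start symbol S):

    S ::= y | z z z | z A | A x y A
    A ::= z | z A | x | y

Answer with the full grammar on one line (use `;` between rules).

Introduce a nonterminal for each terminal appearing in a rule of length ≥ 2: X1 → z, X2 → x, X3 → y.
Binarize each right-hand side of length ≥ 3 by chaining fresh nonterminals (Y1, Y2, …): affected rules were S → X1 X1 X1; S → A X2 X3 A.

S ::= y | X1 Y1 | X1 A | A Y2; A ::= z | X1 A | x | y; X1 ::= z; X2 ::= x; X3 ::= y; Y1 ::= X1 X1; Y2 ::= X2 Y3; Y3 ::= X3 A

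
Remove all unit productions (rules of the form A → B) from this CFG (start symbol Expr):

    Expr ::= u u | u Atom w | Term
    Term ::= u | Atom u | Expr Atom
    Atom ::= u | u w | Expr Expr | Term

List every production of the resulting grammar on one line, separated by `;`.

Unit pairs: Atom ⇒* {Term}; Expr ⇒* {Term}.
For every A with A ⇒* B via unit rules, add B's non-unit alternatives to A; then delete every rule of the form X → Y.

Expr ::= u | Atom u | Expr Atom | u u | u Atom w; Term ::= u | Atom u | Expr Atom; Atom ::= u | Atom u | Expr Atom | u w | Expr Expr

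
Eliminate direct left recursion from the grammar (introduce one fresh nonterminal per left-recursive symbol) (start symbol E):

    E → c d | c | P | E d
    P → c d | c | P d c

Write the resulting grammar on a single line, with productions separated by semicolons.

Directly left-recursive nonterminals: E, P.
For E: α = {d}, β = {c d, c, P}. Rewrite as E → β E' and E' → α E' | ε.
For P: α = {d c}, β = {c d, c}. Rewrite as P → β P' and P' → α P' | ε.

E → c d E' | c E' | P E'; P → c d P' | c P'; E' → d E' | ε; P' → d c P' | ε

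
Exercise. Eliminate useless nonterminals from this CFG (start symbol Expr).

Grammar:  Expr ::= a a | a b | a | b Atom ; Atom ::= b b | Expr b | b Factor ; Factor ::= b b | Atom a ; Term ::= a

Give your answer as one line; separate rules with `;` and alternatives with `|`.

Expr ::= a a | a b | a | b Atom; Atom ::= b b | Expr b | b Factor; Factor ::= b b | Atom a

Generating nonterminals: {Atom, Expr, Factor, Term}.
Reachable from Expr after that: {Atom, Expr, Factor}.
Removed useless symbols: {Term} and every production mentioning them.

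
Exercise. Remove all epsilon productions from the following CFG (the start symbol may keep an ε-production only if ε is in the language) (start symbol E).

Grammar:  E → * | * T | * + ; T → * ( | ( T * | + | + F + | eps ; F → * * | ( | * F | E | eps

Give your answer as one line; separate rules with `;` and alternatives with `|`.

Nullable nonterminals: {F, T}.
ε ∉ L(G), so no ε-production is kept.
Expand every rule over subsets of its nullable positions: T → ( T * gives ( T * | ( *. T → + F + gives + F + | + +. F → * F gives * F | *.

E → * | * T | * +; T → * ( | ( T * | ( * | + | + F + | + +; F → * * | ( | * F | * | E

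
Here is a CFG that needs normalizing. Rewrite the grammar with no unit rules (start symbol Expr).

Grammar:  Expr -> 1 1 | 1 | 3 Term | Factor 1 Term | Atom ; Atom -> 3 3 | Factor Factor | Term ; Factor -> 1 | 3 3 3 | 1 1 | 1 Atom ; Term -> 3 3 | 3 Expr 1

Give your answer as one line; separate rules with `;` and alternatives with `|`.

Expr -> 3 3 | 3 Expr 1 | Factor Factor | 1 1 | 1 | 3 Term | Factor 1 Term; Atom -> 3 3 | 3 Expr 1 | Factor Factor; Factor -> 1 | 3 3 3 | 1 1 | 1 Atom; Term -> 3 3 | 3 Expr 1

Unit pairs: Atom ⇒* {Term}; Expr ⇒* {Atom, Term}.
Replace each nonterminal's rules with the union of the non-unit rules of every nonterminal it unit-derives.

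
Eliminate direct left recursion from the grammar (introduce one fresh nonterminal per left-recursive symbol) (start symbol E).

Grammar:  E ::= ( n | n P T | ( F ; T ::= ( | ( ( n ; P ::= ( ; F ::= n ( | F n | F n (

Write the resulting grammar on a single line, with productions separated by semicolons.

Directly left-recursive nonterminal: F.
For F: α = {n, n (}, β = {n (}. Rewrite as F → β F' and F' → α F' | ε.

E ::= ( n | n P T | ( F; T ::= ( | ( ( n; P ::= (; F ::= n ( F'; F' ::= n F' | n ( F' | epsilon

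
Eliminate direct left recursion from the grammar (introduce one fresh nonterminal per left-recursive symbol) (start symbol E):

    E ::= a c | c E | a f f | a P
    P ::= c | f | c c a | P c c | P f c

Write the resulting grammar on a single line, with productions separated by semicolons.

E ::= a c | c E | a f f | a P; P ::= c P' | f P' | c c a P'; P' ::= c c P' | f c P' | epsilon

Left recursion appears on P.
For P: α = {c c, f c}, β = {c, f, c c a}. Rewrite as P → β P' and P' → α P' | ε.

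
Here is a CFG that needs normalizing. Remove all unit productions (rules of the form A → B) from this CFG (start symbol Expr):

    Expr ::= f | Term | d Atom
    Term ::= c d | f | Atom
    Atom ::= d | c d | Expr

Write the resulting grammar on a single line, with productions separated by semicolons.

Expr ::= c d | f | d | d Atom; Term ::= c d | f | d | d Atom; Atom ::= c d | f | d | d Atom

Unit pairs: Atom ⇒* {Expr, Term}; Expr ⇒* {Atom, Term}; Term ⇒* {Atom, Expr}.
For every A with A ⇒* B via unit rules, add B's non-unit alternatives to A; then delete every rule of the form X → Y.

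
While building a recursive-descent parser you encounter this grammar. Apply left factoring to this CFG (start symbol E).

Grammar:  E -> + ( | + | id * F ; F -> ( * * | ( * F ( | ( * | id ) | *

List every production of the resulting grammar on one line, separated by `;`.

E has alternatives sharing prefix '+': factor to E → + E' with E' → ( | ε.
F has alternatives sharing prefix '( *': factor to F → ( * F' with F' → * | F ( | ε.

E -> id * F | + E'; F -> id ) | * | ( * F'; E' -> ( | ε; F' -> * | F ( | ε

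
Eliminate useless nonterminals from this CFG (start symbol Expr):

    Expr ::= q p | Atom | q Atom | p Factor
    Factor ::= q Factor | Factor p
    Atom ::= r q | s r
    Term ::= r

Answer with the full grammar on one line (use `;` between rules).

Generating nonterminals: {Atom, Expr, Term}.
Reachable from Expr after that: {Atom, Expr}.
Removed useless symbols: {Factor, Term} and every production mentioning them.

Expr ::= q p | Atom | q Atom; Atom ::= r q | s r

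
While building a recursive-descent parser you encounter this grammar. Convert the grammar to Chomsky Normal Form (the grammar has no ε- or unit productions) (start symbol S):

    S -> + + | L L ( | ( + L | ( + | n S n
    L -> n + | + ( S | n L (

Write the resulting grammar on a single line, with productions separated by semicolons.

S -> X1 X1 | L Y1 | X2 Y2 | X2 X1 | X3 Y3; L -> X3 X1 | X1 Y4 | X3 Y5; X1 -> +; X2 -> (; X3 -> n; Y1 -> L X2; Y2 -> X1 L; Y3 -> S X3; Y4 -> X2 S; Y5 -> L X2

Introduce a nonterminal for each terminal appearing in a rule of length ≥ 2: X1 → +, X2 → (, X3 → n.
Binarize each right-hand side of length ≥ 3 by chaining fresh nonterminals (Y1, Y2, …): affected rules were S → L L X2; S → X2 X1 L; S → X3 S X3; L → X1 X2 S.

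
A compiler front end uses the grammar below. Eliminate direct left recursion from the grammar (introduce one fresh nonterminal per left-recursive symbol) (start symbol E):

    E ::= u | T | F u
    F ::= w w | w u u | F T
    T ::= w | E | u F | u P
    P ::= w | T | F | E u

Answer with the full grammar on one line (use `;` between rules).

E ::= u | T | F u; F ::= w w F' | w u u F'; T ::= w | E | u F | u P; P ::= w | T | F | E u; F' ::= T F' | ε

Directly left-recursive nonterminal: F.
For F: α = {T}, β = {w w, w u u}. Rewrite as F → β F' and F' → α F' | ε.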